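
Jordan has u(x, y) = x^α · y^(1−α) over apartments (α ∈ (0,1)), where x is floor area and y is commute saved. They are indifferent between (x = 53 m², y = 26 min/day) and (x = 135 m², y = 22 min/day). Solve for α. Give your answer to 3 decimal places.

α ≈ 0.152

The Cobb–Douglas utilities coincide, so 53^α·26^(1−α) = 135^α·22^(1−α).
Rearrange to (53/135)^α = (22/26)^(1−α) and take logs: α·-0.934983 = (1−α)·-0.167054.
With A = -0.934983 and B = -0.167054: α·A = (1−α)·B, so α = B/(A+B) = -0.167054/-1.102037 ≈ 0.152.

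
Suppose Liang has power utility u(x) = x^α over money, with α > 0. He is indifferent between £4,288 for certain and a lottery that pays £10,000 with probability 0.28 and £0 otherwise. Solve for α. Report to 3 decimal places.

α ≈ 1.503

EU(lottery) = 0.28·10000^α + 0.72·0 = 0.28·10000^α.
Indifference: 4288^α = 0.28·10000^α, so (4288/10000)^α = 0.28.
Taking logs: α·ln(4288/10000) = ln(0.28), so α = -1.272966 / -0.846765 ≈ 1.503.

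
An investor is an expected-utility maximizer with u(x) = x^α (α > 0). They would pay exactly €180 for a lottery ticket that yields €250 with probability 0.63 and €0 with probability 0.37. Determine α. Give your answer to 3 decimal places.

α ≈ 1.406

Since u(0) = 0, the lottery's EU is 0.63·250^α.
Setting u(180) equal to that: 180^α = 0.63·250^α ⇒ (180/250)^α = 0.63.
Take logs: α = ln 0.63 / ln(180/250) ≈ 1.40648.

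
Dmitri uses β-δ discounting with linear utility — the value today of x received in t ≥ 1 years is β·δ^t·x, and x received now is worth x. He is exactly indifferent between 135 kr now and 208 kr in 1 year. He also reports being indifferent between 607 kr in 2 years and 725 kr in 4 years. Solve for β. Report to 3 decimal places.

β ≈ 0.709

From the later pair, β·δ^2·607 = β·δ^4·725; dividing through, δ^2 = 607/725 = 0.83724, so δ = 0.91501.
The first indifference: 135 = β·δ·208, so β = 135/(δ·208) = 135/(0.91501·208) ≈ 0.709.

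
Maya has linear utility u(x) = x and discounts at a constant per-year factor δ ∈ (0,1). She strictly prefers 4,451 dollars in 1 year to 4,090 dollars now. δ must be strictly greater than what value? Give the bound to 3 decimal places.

δ > 0.919

Comparing present values: 4090 < δ·4451.
Dividing through by 4451 gives δ > 0.91889.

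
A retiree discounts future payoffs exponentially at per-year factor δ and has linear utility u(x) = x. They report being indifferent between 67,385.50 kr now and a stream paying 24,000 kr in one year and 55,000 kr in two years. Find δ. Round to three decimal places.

Present value of the stream is 24000·δ + 55000·δ². Indifference gives 24000δ + 55000δ² = 67385.50.
That is, 55000δ² + 24000δ − 67385.50 = 0, a quadratic in δ.
By the quadratic formula (taking the positive root), δ = (−24000 + √15400810000.00) / 110000 ≈ 0.910.

δ ≈ 0.910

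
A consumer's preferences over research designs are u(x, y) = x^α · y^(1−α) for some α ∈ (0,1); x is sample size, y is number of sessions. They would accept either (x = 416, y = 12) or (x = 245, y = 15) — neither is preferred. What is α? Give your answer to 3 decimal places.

α ≈ 0.297

Set the two utilities equal: 416^α·12^(1−α) = 245^α·15^(1−α).
Taking logs: α·ln 416 + (1−α)·ln 12 = α·ln 245 + (1−α)·ln 15, i.e. α·0.529427 = (1−α)·0.223144.
So α/(1−α) = (0.223144)/(0.529427) = 0.421482, and α = 0.421482/1.421482 ≈ 0.297.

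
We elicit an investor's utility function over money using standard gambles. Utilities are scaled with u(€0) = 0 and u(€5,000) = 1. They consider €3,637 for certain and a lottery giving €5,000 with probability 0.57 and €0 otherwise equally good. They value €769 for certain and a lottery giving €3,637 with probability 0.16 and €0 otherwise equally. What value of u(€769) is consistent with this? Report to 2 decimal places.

From the first indifference, u(€3,637) = 0.57·u(€5,000) + 0.43·u(€0) = 0.57·1 + 0.43·0 = 0.57.
The second indifference gives u(€769) = 0.16·u(€3,637) + 0.84·u(€0) = 0.16·0.57 + 0.84·0.00 = 0.0912.

0.09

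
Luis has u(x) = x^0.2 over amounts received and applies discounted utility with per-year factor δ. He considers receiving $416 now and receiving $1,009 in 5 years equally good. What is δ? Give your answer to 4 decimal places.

Indifference means u(416) = δ^5 · u(1009), so δ^5 = u(416)/u(1009).
Since u(x) = x^0.2, δ^5 = (416/1009)^0.2 = 0.41229^0.2 = 0.83761.
Hence δ = (0.83761)^(1/5) = 0.965179.

δ ≈ 0.9652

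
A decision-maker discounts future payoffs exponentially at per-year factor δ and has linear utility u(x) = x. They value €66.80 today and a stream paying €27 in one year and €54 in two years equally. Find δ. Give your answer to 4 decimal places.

δ ≈ 0.8900

The stream is worth 27δ + 54δ² today, so 27δ + 54δ² = 66.80.
That is, 54δ² + 27δ − 66.80 = 0, a quadratic in δ.
δ = (−27 + √(27² + 4·54·66.80)) / (2·54) = (−27 + √15157.80) / 108 ≈ 0.8900.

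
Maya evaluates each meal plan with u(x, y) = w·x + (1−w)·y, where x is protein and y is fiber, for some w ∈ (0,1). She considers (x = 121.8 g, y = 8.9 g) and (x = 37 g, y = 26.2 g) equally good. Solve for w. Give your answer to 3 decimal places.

w = 0.169

Indifference: w·121.8 + (1−w)·8.9 = w·37 + (1−w)·26.2.
w·(121.8−37) = (1−w)·(26.2−8.9), i.e. w·84.8 = (1−w)·17.3.
The marginal rate of substitution is 17.3/84.8, so w = 17.3/(84.8+17.3) = 0.169.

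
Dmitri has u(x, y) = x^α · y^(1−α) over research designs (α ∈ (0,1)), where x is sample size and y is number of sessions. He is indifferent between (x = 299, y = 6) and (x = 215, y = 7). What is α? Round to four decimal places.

α ≈ 0.3185

The Cobb–Douglas utilities coincide, so 299^α·6^(1−α) = 215^α·7^(1−α).
Rearrange to (299/215)^α = (7/6)^(1−α) and take logs: α·0.3298055 = (1−α)·0.1541507.
So α/(1−α) = (0.1541507)/(0.3298055) = 0.4673988, and α = 0.4673988/1.4673988 ≈ 0.3185.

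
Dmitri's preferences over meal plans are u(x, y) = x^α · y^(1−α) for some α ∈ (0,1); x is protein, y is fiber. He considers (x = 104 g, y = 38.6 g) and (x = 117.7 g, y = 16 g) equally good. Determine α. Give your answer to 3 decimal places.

Indifference: 104^α · 38.6^(1−α) = 117.7^α · 16^(1−α).
Taking logs: α·ln 104 + (1−α)·ln 38.6 = α·ln 117.7 + (1−α)·ln 16, i.e. α·-0.123748 = (1−α)·-0.880664.
Thus α·(-1.004412) = -0.880664, so α = -0.880664/-1.004412 ≈ 0.877.

α ≈ 0.877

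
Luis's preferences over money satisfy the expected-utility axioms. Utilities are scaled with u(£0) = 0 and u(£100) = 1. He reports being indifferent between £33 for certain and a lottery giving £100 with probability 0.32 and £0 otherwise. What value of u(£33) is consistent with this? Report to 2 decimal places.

By the standard-gamble method, u(£33) is just the indifference probability on the best outcome: 0.32.

0.32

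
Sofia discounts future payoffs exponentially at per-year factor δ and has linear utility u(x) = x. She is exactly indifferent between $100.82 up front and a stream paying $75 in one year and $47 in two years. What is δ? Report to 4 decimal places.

δ ≈ 0.8700

The stream is worth 75δ + 47δ² today, so 75δ + 47δ² = 100.82.
So 47δ² + 75δ − 100.82 = 0.
δ = (−75 + √(75² + 4·47·100.82)) / (2·47) = (−75 + √24579.16) / 94 ≈ 0.8700.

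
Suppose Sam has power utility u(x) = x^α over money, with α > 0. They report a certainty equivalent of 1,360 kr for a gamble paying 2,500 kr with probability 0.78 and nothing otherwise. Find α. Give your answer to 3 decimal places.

The lottery's expected utility is 0.78·u(2500) + 0.22·u(0) = 0.78·2500^α (since u(0) = 0 for α > 0).
Equating: 1360^α = 0.78·2500^α, i.e. 0.5440^α = 0.78.
Taking logs: α·ln(1360/2500) = ln(0.78), so α = -0.248461 / -0.608806 ≈ 0.408.

α ≈ 0.408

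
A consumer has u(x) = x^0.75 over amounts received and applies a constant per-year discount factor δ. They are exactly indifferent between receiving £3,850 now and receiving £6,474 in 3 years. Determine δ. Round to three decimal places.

Indifference means u(3850) = δ^3 · u(6474), so δ^3 = u(3850)/u(6474).
With u(x) = x^0.75: δ^3 = 3850^0.75/6474^0.75 = (3850/6474)^0.75 = 0.67720.
Hence δ = (0.67720)^(1/3) = 0.87816.

δ ≈ 0.878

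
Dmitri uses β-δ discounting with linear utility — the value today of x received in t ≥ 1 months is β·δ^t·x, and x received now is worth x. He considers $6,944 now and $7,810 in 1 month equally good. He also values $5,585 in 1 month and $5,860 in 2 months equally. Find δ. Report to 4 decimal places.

From the later pair, β·δ^1·5585 = β·δ^2·5860; dividing through, δ = 5585/5860 = 0.95307.

δ ≈ 0.9531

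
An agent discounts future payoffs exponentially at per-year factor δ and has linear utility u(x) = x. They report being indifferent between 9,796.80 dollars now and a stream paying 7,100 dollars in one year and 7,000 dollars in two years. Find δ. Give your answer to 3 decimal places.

δ ≈ 0.780

Present value of the stream is 7100·δ + 7000·δ². Indifference gives 7100δ + 7000δ² = 9796.80.
So 7000δ² + 7100δ − 9796.80 = 0.
δ = (−7100 + √(7100² + 4·7000·9796.80)) / (2·7000) = (−7100 + √324720400.00) / 14000 ≈ 0.780.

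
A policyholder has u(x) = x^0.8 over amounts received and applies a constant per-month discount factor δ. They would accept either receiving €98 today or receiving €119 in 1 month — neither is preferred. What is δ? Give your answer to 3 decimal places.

The payoff in 1 month is discounted by δ, so u(98) = δ·u(119) and δ = u(98)/u(119).
With u(x) = x^0.8: δ = 98^0.8/119^0.8 = (98/119)^0.8 = 0.85614.

δ ≈ 0.856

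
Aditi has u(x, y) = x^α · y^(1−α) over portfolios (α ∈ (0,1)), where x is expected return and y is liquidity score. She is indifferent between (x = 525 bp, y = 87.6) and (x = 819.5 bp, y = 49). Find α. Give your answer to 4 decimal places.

α ≈ 0.5661

Indifference: 525^α · 87.6^(1−α) = 819.5^α · 49^(1−α).
Taking logs: α·ln 525 + (1−α)·ln 87.6 = α·ln 819.5 + (1−α)·ln 49, i.e. α·-0.4452961 = (1−α)·-0.5809607.
With A = -0.4452961 and B = -0.5809607: α·A = (1−α)·B, so α = B/(A+B) = -0.5809607/-1.0262568 ≈ 0.5661.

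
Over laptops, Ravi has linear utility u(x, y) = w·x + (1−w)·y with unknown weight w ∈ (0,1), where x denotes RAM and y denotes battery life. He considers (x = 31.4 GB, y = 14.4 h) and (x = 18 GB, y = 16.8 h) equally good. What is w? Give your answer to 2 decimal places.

u(31.4,14.4) = u(18,16.8) means w·31.4 + (1−w)·14.4 = w·18 + (1−w)·16.8.
Collecting terms: w·13.4 = (1−w)·2.4.
Hence w = 2.4/(13.4+2.4) = 2.4/15.8 = 0.15.

w = 0.15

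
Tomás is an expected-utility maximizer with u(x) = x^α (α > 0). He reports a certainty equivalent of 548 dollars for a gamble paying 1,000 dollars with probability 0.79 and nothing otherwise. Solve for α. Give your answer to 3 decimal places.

α ≈ 0.392

Since u(0) = 0, the lottery's EU is 0.79·1000^α.
Setting u(548) equal to that: 548^α = 0.79·1000^α ⇒ (548/1000)^α = 0.79.
α = ln(0.79) / ln(548/1000) = -0.235722/-0.601480 ≈ 0.392.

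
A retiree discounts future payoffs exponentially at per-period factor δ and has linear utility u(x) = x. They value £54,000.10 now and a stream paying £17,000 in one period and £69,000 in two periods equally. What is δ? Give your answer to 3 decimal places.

The stream is worth 17000δ + 69000δ² today, so 17000δ + 69000δ² = 54000.10.
Rearranged: 69000δ² + 17000δ − 54000.10 = 0.
The positive root is δ = [−17000 + √(17000² + 4·69000·54000.10)] / (2·69000) = (−17000 + 123260.000)/138000 ≈ 0.770.

δ ≈ 0.770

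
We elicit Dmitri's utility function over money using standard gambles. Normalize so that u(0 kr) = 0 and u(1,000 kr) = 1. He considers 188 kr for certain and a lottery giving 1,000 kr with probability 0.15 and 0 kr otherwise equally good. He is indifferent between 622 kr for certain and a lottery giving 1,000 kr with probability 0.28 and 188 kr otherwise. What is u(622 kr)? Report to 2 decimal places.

First, u(188 kr) = 0.15·u(1,000 kr) + 0.85·u(0 kr) = 0.15.
Chaining: u(622 kr) = 0.28·1.00 + 0.72·0.15 = 0.3880.

0.39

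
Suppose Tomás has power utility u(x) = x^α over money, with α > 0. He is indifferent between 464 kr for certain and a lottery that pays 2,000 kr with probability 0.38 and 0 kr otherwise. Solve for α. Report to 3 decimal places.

α ≈ 0.662

The lottery's expected utility is 0.38·u(2000) + 0.62·u(0) = 0.38·2000^α (since u(0) = 0 for α > 0).
Indifference: 464^α = 0.38·2000^α, so (464/2000)^α = 0.38.
Taking logs: α·ln(464/2000) = ln(0.38), so α = -0.967584 / -1.461018 ≈ 0.662.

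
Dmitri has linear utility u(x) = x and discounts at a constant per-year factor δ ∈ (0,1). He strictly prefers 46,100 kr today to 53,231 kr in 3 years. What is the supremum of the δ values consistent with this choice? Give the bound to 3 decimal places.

δ < 0.953

Comparing present values: 46100 > δ^3·53231.
Hence δ^3 < 46100/53231 = 0.86604, and x ↦ x^(1/3) is increasing on (0,∞).
δ < (46100/53231)^(1/3) ≈ 0.953.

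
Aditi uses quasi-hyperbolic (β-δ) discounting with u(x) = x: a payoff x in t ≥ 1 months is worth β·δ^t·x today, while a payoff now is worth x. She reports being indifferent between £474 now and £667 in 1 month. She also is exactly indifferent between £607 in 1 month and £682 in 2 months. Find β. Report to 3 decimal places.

β ≈ 0.798

Both payoffs in the second observation are in the future, so β drops out: δ^1·607 = δ^2·682 ⇒ δ = 607/682 = 0.89003.
Substituting δ into 474 = β·δ·667: β = 474/(593.650) ≈ 0.798.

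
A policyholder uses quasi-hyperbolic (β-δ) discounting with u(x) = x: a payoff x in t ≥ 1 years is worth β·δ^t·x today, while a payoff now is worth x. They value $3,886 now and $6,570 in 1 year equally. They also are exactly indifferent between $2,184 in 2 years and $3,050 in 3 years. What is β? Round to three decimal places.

From the later pair, β·δ^2·2184 = β·δ^3·3050; dividing through, δ = 2184/3050 = 0.71607.
Substituting δ into 3886 = β·δ·6570: β = 3886/(4704.551) ≈ 0.826.

β ≈ 0.826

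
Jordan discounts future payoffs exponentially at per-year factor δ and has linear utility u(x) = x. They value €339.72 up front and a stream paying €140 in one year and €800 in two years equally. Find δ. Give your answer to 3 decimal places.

δ ≈ 0.570

Present value of the stream is 140·δ + 800·δ². Indifference gives 140δ + 800δ² = 339.72.
Rearranged: 800δ² + 140δ − 339.72 = 0.
By the quadratic formula (taking the positive root), δ = (−140 + √1106704.00) / 1600 ≈ 0.570.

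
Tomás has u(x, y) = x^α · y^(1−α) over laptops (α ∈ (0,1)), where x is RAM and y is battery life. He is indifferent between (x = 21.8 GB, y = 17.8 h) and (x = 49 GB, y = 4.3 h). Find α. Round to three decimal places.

α ≈ 0.637

Set the two utilities equal: 21.8^α·17.8^(1−α) = 49^α·4.3^(1−α).
Taking logs: α·ln 21.8 + (1−α)·ln 17.8 = α·ln 49 + (1−α)·ln 4.3, i.e. α·-0.809910 = (1−α)·-1.420583.
So α/(1−α) = (-1.420583)/(-0.809910) = 1.754001, and α = 1.754001/2.754001 ≈ 0.637.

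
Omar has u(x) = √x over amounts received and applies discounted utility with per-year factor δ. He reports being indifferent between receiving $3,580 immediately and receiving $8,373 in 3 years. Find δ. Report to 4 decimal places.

Indifference means u(3580) = δ^3 · u(8373), so δ^3 = u(3580)/u(8373).
Since u(x) = √x, δ^3 = √(3580/8373) = 0.65388.
Hence δ = (0.65388)^(1/3) = 0.867961.

δ ≈ 0.8680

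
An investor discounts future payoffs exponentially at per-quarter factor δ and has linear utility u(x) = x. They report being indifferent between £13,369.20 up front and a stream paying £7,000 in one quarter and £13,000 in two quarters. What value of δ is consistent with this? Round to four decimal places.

δ ≈ 0.7800

The stream is worth 7000δ + 13000δ² today, so 7000δ + 13000δ² = 13369.20.
Rearranged: 13000δ² + 7000δ − 13369.20 = 0.
The positive root is δ = [−7000 + √(7000² + 4·13000·13369.20)] / (2·13000) = (−7000 + 27280.000)/26000 ≈ 0.7800.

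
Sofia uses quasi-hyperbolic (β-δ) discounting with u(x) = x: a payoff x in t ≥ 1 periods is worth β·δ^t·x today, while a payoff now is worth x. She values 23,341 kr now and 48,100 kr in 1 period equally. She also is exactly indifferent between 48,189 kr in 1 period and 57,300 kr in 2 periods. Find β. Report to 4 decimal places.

β ≈ 0.5770

Both payoffs in the second observation are in the future, so β drops out: δ^1·48189 = δ^2·57300 ⇒ δ = 48189/57300 = 0.84099.
Substituting δ into 23341 = β·δ·48100: β = 23341/(40451.848) ≈ 0.5770.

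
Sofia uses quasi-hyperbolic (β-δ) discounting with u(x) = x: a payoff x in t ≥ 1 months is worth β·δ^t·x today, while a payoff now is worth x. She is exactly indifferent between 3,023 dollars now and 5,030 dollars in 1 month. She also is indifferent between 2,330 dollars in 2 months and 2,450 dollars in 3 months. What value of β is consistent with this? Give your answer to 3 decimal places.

Both payoffs in the second observation are in the future, so β drops out: δ^2·2330 = δ^3·2450 ⇒ δ = 2330/2450 = 0.95102.
Now use the now-vs-future pair: 3023 = β·δ·5030 gives β = 3023/(0.95102·5030) ≈ 0.632.

β ≈ 0.632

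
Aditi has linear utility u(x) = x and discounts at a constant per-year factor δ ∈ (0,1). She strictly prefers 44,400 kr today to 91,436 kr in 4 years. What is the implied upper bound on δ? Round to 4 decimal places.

Comparing present values: 44400 > δ^4·91436.
Hence δ^4 < 44400/91436 = 0.48559, and x ↦ x^(1/4) is increasing on (0,∞).
δ < (44400/91436)^(1/4) ≈ 0.8348.

δ < 0.8348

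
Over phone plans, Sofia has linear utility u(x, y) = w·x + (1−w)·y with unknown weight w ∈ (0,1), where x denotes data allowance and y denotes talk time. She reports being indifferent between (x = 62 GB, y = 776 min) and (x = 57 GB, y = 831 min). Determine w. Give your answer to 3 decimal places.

w = 0.917

Indifference: w·62 + (1−w)·776 = w·57 + (1−w)·831.
Rearranging, 5·w − 55·(1−w) = 0.
The marginal rate of substitution is 55/5, so w = 55/(5+55) = 0.917.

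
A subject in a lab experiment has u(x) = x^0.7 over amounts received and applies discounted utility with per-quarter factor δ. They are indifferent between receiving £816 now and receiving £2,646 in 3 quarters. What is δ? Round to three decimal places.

δ ≈ 0.760

Equating discounted utilities: u(816) = δ^3·u(2646) ⇒ δ^3 = u(816)/u(2646).
With u(x) = x^0.7: δ^3 = 816^0.7/2646^0.7 = (816/2646)^0.7 = 0.43890.
Hence δ = (0.43890)^(1/3) = 0.75996.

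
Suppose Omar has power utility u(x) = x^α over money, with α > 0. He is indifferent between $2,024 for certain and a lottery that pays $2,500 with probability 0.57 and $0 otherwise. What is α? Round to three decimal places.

Since u(0) = 0, the lottery's EU is 0.57·2500^α.
Equating: 2024^α = 0.57·2500^α, i.e. 0.8096^α = 0.57.
Taking logs: α·ln(2024/2500) = ln(0.57), so α = -0.562119 / -0.211215 ≈ 2.661.

α ≈ 2.661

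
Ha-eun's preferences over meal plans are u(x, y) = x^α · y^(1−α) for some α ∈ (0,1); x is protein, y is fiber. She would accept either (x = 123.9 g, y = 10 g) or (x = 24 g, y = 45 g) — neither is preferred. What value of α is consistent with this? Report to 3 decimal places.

Indifference: 123.9^α · 10^(1−α) = 24^α · 45^(1−α).
Rearrange to (123.9/24)^α = (45/10)^(1−α) and take logs: α·1.641421 = (1−α)·1.504077.
Thus α·(3.145498) = 1.504077, so α = 1.504077/3.145498 ≈ 0.478.

α ≈ 0.478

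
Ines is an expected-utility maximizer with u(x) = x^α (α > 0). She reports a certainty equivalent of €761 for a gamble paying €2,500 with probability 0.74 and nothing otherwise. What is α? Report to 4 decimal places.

The lottery's expected utility is 0.74·u(2500) + 0.26·u(0) = 0.74·2500^α (since u(0) = 0 for α > 0).
Equating: 761^α = 0.74·2500^α, i.e. 0.3044^α = 0.74.
α = ln(0.74) / ln(761/2500) = -0.3011051/-1.1894127 ≈ 0.2532.

α ≈ 0.2532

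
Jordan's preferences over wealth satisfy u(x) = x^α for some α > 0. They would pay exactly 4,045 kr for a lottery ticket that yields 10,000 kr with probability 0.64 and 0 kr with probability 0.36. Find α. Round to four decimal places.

α ≈ 0.4931

The lottery's expected utility is 0.64·u(10000) + 0.36·u(0) = 0.64·10000^α (since u(0) = 0 for α > 0).
Equating: 4045^α = 0.64·10000^α, i.e. 0.4045^α = 0.64.
α = ln(0.64) / ln(4045/10000) = -0.4462871/-0.9051035 ≈ 0.4931.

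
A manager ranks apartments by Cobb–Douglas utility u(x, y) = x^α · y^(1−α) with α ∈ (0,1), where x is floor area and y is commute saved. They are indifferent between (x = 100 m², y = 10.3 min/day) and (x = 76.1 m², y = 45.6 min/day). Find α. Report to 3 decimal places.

Set the two utilities equal: 100^α·10.3^(1−α) = 76.1^α·45.6^(1−α).
Rearrange to (100/76.1)^α = (45.6/10.3)^(1−α) and take logs: α·0.273122 = (1−α)·1.487764.
So α/(1−α) = (1.487764)/(0.273122) = 5.447251, and α = 5.447251/6.447251 ≈ 0.845.

α ≈ 0.845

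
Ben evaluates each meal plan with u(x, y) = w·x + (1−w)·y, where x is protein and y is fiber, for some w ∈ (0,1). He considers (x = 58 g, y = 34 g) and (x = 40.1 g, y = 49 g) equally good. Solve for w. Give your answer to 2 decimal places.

w = 0.46

Indifference: w·58 + (1−w)·34 = w·40.1 + (1−w)·49.
w·(58−40.1) = (1−w)·(49−34), i.e. w·17.9 = (1−w)·15.
Hence w = 15/(17.9+15) = 15/32.9 = 0.46.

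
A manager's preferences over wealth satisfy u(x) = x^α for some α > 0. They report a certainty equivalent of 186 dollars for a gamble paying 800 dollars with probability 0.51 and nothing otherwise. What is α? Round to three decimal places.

α ≈ 0.462

Since u(0) = 0, the lottery's EU is 0.51·800^α.
Equating: 186^α = 0.51·800^α, i.e. 0.2325^α = 0.51.
α = ln(0.51) / ln(186/800) = -0.673345/-1.458865 ≈ 0.462.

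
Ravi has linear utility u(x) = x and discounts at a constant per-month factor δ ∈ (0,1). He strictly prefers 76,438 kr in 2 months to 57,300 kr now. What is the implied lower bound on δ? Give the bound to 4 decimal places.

δ > 0.8658

Comparing present values: 57300 < δ^2·76438.
Hence δ^2 > 57300/76438 = 0.74963, and x ↦ x^(1/2) is increasing on (0,∞).
δ > 0.74963^(1/2) = 0.8658.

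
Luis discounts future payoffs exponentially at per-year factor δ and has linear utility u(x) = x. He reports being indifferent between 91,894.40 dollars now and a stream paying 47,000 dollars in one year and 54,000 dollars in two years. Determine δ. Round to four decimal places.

δ ≈ 0.9400

The stream is worth 47000δ + 54000δ² today, so 47000δ + 54000δ² = 91894.40.
That is, 54000δ² + 47000δ − 91894.40 = 0, a quadratic in δ.
δ = (−47000 + √(47000² + 4·54000·91894.40)) / (2·54000) = (−47000 + √22058190400.00) / 108000 ≈ 0.9400.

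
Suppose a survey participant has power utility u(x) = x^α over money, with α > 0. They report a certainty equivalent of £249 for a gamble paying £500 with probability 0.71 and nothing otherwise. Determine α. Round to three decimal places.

Since u(0) = 0, the lottery's EU is 0.71·500^α.
Equating: 249^α = 0.71·500^α, i.e. 0.4980^α = 0.71.
α = ln(0.71) / ln(249/500) = -0.342490/-0.697155 ≈ 0.491.

α ≈ 0.491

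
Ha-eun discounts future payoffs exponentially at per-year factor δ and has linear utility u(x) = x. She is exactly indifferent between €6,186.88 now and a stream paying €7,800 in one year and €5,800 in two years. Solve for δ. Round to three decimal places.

Present value of the stream is 7800·δ + 5800·δ². Indifference gives 7800δ + 5800δ² = 6186.88.
Rearranged: 5800δ² + 7800δ − 6186.88 = 0.
By the quadratic formula (taking the positive root), δ = (−7800 + √204375616.00) / 11600 ≈ 0.560.

δ ≈ 0.560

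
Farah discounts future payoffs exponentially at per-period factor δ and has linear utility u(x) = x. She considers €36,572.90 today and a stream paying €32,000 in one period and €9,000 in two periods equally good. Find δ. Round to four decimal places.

Equating present values: 36572.90 = 32000δ + 9000δ².
Rearranged: 9000δ² + 32000δ − 36572.90 = 0.
The positive root is δ = [−32000 + √(32000² + 4·9000·36572.90)] / (2·9000) = (−32000 + 48380.000)/18000 ≈ 0.9100.

δ ≈ 0.9100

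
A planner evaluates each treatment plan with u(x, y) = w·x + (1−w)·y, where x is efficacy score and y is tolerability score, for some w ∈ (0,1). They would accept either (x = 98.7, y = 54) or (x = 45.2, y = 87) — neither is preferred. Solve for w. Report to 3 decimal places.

Indifference: w·98.7 + (1−w)·54 = w·45.2 + (1−w)·87.
Collecting terms: w·53.5 = (1−w)·33.
Hence w = 33/(53.5+33) = 33/86.5 = 0.382.

w = 0.382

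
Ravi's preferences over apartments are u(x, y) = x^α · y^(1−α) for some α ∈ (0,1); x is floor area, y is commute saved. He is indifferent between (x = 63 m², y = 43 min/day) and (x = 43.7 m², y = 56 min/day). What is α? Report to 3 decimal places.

α ≈ 0.419

The Cobb–Douglas utilities coincide, so 63^α·43^(1−α) = 43.7^α·56^(1−α).
(63/43.7)^α = (56/43)^(1−α); take logs: α·ln(63/43.7) = (1−α)·ln(56/43), i.e. α·0.365787 = (1−α)·0.264152.
Thus α·(0.629939) = 0.264152, so α = 0.264152/0.629939 ≈ 0.419.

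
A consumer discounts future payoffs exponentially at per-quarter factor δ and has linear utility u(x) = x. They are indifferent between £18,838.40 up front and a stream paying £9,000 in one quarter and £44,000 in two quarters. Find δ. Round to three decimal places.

Present value of the stream is 9000·δ + 44000·δ². Indifference gives 9000δ + 44000δ² = 18838.40.
Rearranged: 44000δ² + 9000δ − 18838.40 = 0.
The positive root is δ = [−9000 + √(9000² + 4·44000·18838.40)] / (2·44000) = (−9000 + 58280.000)/88000 ≈ 0.560.

δ ≈ 0.560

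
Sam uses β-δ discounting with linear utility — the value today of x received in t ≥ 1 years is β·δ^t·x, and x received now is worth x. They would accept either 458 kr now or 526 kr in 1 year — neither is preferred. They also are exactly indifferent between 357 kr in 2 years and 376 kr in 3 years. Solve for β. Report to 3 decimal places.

β ≈ 0.917

The second indifference involves only future payoffs, so β cancels: β·δ^2·357 = β·δ^3·376, giving δ = 357/376 = 0.94947.
Now use the now-vs-future pair: 458 = β·δ·526 gives β = 458/(0.94947·526) ≈ 0.917.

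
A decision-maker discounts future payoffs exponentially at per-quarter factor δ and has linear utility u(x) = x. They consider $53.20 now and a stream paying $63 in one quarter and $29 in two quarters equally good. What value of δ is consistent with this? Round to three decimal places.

δ ≈ 0.650

Equating present values: 53.20 = 63δ + 29δ².
That is, 29δ² + 63δ − 53.20 = 0, a quadratic in δ.
By the quadratic formula (taking the positive root), δ = (−63 + √10140.20) / 58 ≈ 0.650.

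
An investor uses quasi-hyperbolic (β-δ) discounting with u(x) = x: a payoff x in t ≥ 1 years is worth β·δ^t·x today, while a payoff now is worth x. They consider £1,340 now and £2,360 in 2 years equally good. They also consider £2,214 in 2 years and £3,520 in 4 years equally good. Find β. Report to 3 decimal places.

β ≈ 0.903

Both payoffs in the second observation are in the future, so β drops out: δ^2·2214 = δ^4·3520 ⇒ δ^2 = 2214/3520 = 0.62898, so δ = 0.79308.
Now use the now-vs-future pair: 1340 = β·δ^2·2360 gives β = 1340/(0.62898·2360) ≈ 0.903.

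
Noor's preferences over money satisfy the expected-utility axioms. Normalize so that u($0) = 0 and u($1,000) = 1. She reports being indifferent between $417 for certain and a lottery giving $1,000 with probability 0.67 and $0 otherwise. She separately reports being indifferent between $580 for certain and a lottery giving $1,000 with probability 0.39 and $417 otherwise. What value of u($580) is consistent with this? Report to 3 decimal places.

0.799

From the first indifference, u($417) = 0.67·u($1,000) + 0.33·u($0) = 0.67·1 + 0.33·0 = 0.67.
Then u($580) = 0.39·u($1,000) + 0.61·u($417) = 0.39·1.00 + 0.61·0.67 = 0.7987.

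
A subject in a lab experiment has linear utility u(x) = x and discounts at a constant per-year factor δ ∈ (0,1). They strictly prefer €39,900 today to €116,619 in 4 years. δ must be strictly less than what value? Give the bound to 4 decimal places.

δ < 0.7648

Comparing present values: 39900 > δ^4·116619.
Dividing by 116619: δ^4 < 0.34214. Both sides are positive, so the 4th root keeps the direction.
δ < 0.34214^(1/4) = 0.7648.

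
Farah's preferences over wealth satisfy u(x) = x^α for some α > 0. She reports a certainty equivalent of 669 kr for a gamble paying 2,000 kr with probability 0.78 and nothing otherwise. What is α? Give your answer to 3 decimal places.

α ≈ 0.227

The lottery's expected utility is 0.78·u(2000) + 0.22·u(0) = 0.78·2000^α (since u(0) = 0 for α > 0).
Equating: 669^α = 0.78·2000^α, i.e. 0.3345^α = 0.78.
Taking logs: α·ln(669/2000) = ln(0.78), so α = -0.248461 / -1.095118 ≈ 0.227.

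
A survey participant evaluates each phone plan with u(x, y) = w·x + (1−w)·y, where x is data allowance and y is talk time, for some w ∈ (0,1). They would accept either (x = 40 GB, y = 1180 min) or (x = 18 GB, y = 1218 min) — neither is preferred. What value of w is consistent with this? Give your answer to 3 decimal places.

u(40,1180) = u(18,1218) means w·40 + (1−w)·1180 = w·18 + (1−w)·1218.
Collecting terms: w·22 = (1−w)·38.
The marginal rate of substitution is 38/22, so w = 38/(22+38) = 0.633.

w = 0.633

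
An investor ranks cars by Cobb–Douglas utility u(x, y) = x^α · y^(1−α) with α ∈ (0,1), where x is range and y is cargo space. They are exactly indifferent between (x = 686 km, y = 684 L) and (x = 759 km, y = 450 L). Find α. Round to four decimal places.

α ≈ 0.8055

Set the two utilities equal: 686^α·684^(1−α) = 759^α·450^(1−α).
Taking logs: α·ln 686 + (1−α)·ln 684 = α·ln 759 + (1−α)·ln 450, i.e. α·-0.1011241 = (1−α)·-0.4187103.
So α/(1−α) = (-0.4187103)/(-0.1011241) = 4.1405590, and α = 4.1405590/5.1405590 ≈ 0.8055.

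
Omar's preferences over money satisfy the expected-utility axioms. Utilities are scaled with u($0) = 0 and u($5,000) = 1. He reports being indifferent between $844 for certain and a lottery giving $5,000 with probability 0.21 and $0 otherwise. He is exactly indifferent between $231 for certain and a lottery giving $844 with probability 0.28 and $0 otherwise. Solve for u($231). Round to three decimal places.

0.059

First, u($844) = 0.21·u($5,000) + 0.79·u($0) = 0.21.
The second indifference gives u($231) = 0.28·u($844) + 0.72·u($0) = 0.28·0.21 + 0.72·0.00 = 0.0588.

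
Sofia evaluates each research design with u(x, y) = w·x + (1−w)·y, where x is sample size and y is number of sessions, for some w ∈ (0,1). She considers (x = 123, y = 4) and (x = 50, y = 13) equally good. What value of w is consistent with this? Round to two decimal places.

u(123,4) = u(50,13) means w·123 + (1−w)·4 = w·50 + (1−w)·13.
Rearranging, 73·w − 9·(1−w) = 0.
So w/(1−w) = 9/73 = 0.1233, giving w = 9/(73+9) = 0.11.

w = 0.11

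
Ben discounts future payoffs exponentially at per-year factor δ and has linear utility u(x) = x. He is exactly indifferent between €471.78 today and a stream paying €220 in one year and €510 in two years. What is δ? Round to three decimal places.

Equating present values: 471.78 = 220δ + 510δ².
So 510δ² + 220δ − 471.78 = 0.
The positive root is δ = [−220 + √(220² + 4·510·471.78)] / (2·510) = (−220 + 1005.401)/1020 ≈ 0.770.

δ ≈ 0.770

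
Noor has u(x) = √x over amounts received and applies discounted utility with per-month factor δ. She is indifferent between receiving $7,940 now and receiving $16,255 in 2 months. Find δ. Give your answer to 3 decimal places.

Indifference means u(7940) = δ^2 · u(16255), so δ^2 = u(7940)/u(16255).
With u(x) = √x: δ^2 = √7940/√16255 = √(7940/16255) = 0.69890.
So δ = 0.69890^(1/2) ≈ 0.836.

δ ≈ 0.836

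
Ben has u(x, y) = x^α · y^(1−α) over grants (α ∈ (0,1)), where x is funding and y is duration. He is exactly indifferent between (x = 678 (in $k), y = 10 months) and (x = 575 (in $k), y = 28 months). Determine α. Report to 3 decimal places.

Set the two utilities equal: 678^α·10^(1−α) = 575^α·28^(1−α).
Taking logs: α·ln 678 + (1−α)·ln 10 = α·ln 575 + (1−α)·ln 28, i.e. α·0.164777 = (1−α)·1.029619.
So α/(1−α) = (1.029619)/(0.164777) = 6.248560, and α = 6.248560/7.248560 ≈ 0.862.

α ≈ 0.862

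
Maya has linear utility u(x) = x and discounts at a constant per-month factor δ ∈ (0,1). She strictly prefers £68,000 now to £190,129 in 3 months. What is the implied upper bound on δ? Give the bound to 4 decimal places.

δ < 0.7098

Under u(x) = x this choice says 68000 > δ^3·190129.
Hence δ^3 < 68000/190129 = 0.35765, and x ↦ x^(1/3) is increasing on (0,∞).
δ < 0.35765^(1/3) = 0.7098.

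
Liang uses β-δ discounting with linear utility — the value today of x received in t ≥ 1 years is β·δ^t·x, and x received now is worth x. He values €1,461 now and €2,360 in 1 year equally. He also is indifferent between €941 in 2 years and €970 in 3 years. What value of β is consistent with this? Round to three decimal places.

Both payoffs in the second observation are in the future, so β drops out: δ^2·941 = δ^3·970 ⇒ δ = 941/970 = 0.97010.
Substituting δ into 1461 = β·δ·2360: β = 1461/(2289.443) ≈ 0.638.

β ≈ 0.638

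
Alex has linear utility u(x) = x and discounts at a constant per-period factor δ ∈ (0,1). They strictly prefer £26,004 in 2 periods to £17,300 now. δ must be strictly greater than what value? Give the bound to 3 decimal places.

δ > 0.816

Under u(x) = x this choice says 17300 < δ^2·26004.
Hence δ^2 > 17300/26004 = 0.66528, and x ↦ x^(1/2) is increasing on (0,∞).
δ > (17300/26004)^(1/2) ≈ 0.816.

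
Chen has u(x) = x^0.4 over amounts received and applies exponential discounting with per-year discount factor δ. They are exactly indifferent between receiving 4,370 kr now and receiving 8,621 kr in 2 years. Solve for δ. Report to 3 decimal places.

δ ≈ 0.873

The payoff in 2 years is discounted by δ^2, so u(4370) = δ^2·u(8621) and δ^2 = u(4370)/u(8621).
With u(x) = x^0.4: δ^2 = 4370^0.4/8621^0.4 = (4370/8621)^0.4 = 0.76203.
Hence δ = (0.76203)^(1/2) = 0.87294.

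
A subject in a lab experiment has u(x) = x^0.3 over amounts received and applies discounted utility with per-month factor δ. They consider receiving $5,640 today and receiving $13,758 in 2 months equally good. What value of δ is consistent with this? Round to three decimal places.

δ ≈ 0.875

The payoff in 2 months is discounted by δ^2, so u(5640) = δ^2·u(13758) and δ^2 = u(5640)/u(13758).
With u(x) = x^0.3: δ^2 = 5640^0.3/13758^0.3 = (5640/13758)^0.3 = 0.76527.
So δ = 0.76527^(1/2) ≈ 0.875.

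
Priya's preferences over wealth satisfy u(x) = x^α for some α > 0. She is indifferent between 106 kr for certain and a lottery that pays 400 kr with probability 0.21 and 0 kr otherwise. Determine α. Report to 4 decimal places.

α ≈ 1.1752

Since u(0) = 0, the lottery's EU is 0.21·400^α.
Setting u(106) equal to that: 106^α = 0.21·400^α ⇒ (106/400)^α = 0.21.
α = ln(0.21) / ln(106/400) = -1.5606477/-1.3280255 ≈ 1.1752.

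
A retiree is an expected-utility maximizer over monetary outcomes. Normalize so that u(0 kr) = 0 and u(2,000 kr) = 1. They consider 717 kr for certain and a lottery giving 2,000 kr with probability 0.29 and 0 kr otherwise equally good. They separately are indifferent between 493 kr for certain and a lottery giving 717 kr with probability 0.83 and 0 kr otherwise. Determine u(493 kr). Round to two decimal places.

The first gamble pins u(717 kr): it must equal 0.29·1 + 0.71·0 = 0.29.
Then u(493 kr) = 0.83·u(717 kr) + 0.17·u(0 kr) = 0.83·0.29 + 0.17·0.00 = 0.2407.

0.24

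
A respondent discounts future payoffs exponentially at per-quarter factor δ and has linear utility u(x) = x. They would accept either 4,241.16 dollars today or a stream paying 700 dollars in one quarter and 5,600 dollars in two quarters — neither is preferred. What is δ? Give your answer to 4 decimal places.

δ ≈ 0.8100

Equating present values: 4241.16 = 700δ + 5600δ².
That is, 5600δ² + 700δ − 4241.16 = 0, a quadratic in δ.
The positive root is δ = [−700 + √(700² + 4·5600·4241.16)] / (2·5600) = (−700 + 9772.000)/11200 ≈ 0.8100.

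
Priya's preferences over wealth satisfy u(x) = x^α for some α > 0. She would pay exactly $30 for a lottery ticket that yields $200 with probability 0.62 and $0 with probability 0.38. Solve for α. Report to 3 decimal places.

The lottery's expected utility is 0.62·u(200) + 0.38·u(0) = 0.62·200^α (since u(0) = 0 for α > 0).
Equating: 30^α = 0.62·200^α, i.e. 0.1500^α = 0.62.
α = ln(0.62) / ln(30/200) = -0.478036/-1.897120 ≈ 0.252.

α ≈ 0.252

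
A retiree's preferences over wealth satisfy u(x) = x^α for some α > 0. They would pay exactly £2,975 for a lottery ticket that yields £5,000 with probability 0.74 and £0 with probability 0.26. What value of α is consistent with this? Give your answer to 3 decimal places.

α ≈ 0.580

Since u(0) = 0, the lottery's EU is 0.74·5000^α.
Indifference: 2975^α = 0.74·5000^α, so (2975/5000)^α = 0.74.
Taking logs: α·ln(2975/5000) = ln(0.74), so α = -0.301105 / -0.519194 ≈ 0.580.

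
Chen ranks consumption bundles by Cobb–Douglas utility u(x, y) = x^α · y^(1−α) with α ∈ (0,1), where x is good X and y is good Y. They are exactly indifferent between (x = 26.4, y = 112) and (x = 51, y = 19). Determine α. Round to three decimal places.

Indifference: 26.4^α · 112^(1−α) = 51^α · 19^(1−α).
(26.4/51)^α = (19/112)^(1−α); take logs: α·ln(26.4/51) = (1−α)·ln(19/112), i.e. α·-0.658462 = (1−α)·-1.774060.
So α/(1−α) = (-1.774060)/(-0.658462) = 2.694248, and α = 2.694248/3.694248 ≈ 0.729.

α ≈ 0.729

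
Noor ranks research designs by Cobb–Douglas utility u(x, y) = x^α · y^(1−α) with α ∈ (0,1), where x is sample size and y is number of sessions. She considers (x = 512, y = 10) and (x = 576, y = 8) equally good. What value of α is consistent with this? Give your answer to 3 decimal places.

α ≈ 0.655

Set the two utilities equal: 512^α·10^(1−α) = 576^α·8^(1−α).
Taking logs: α·ln 512 + (1−α)·ln 10 = α·ln 576 + (1−α)·ln 8, i.e. α·-0.117783 = (1−α)·-0.223144.
With A = -0.117783 and B = -0.223144: α·A = (1−α)·B, so α = B/(A+B) = -0.223144/-0.340927 ≈ 0.655.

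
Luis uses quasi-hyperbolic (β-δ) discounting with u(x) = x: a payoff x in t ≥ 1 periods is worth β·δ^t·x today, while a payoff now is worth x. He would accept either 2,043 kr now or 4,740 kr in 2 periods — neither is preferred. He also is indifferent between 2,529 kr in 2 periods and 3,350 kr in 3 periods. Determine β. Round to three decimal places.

β ≈ 0.756

The second indifference involves only future payoffs, so β cancels: β·δ^2·2529 = β·δ^3·3350, giving δ = 2529/3350 = 0.75493.
Now use the now-vs-future pair: 2043 = β·δ^2·4740 gives β = 2043/(0.56991·4740) ≈ 0.756.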